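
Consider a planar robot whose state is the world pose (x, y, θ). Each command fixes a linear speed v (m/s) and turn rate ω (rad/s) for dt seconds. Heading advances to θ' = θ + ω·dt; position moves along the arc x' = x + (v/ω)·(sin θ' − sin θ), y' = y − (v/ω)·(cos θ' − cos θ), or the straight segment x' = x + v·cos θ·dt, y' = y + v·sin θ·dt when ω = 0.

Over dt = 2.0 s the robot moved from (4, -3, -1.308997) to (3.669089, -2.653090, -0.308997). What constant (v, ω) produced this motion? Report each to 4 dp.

Δθ = -0.308997 − -1.308997 = 1.000000
ω = Δθ/dt = 1.000000/2.0 = 0.5000
R = −Δy/(cos θ' − cos θ) = -0.5000
v = R·ω = -0.5000·0.5000 = -0.2500

v = -0.2500, ω = 0.5000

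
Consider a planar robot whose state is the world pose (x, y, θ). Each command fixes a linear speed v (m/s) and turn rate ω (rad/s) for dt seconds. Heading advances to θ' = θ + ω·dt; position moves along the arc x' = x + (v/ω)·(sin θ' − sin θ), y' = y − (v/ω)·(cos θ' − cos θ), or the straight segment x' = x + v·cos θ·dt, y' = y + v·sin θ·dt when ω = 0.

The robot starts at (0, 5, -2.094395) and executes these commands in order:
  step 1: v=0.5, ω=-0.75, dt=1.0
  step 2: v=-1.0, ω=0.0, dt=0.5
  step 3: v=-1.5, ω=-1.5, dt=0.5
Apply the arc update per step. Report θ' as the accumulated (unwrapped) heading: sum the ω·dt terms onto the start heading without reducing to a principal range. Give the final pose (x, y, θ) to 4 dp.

(0.8263, 4.7854, -3.5944)

step 1: θ'=-2.8444 (R=-0.6667) → pose (-0.3821, 4.6959, -2.8444)
step 2: θ'=-2.8444 (straight) → pose (0.0960, 4.8423, -2.8444)
step 3: θ'=-3.5944 (R=1.0000) → pose (0.8263, 4.7854, -3.5944)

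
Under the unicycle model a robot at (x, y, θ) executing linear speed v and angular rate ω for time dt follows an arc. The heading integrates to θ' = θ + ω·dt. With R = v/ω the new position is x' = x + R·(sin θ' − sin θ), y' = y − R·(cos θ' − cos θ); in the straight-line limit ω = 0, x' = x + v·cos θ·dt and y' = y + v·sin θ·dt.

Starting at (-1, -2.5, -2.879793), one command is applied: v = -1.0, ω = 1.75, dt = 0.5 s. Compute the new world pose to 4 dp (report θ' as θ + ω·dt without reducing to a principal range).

θ' = -2.8798 + 1.75·0.5 = -2.0048
R = v/ω = -1.0/1.75 = -0.5714
x' = -1 + -0.5714·(sin -2.0048 − sin -2.8798) = -0.6294
y' = -2.5 − -0.5714·(cos -2.0048 − cos -2.8798) = -2.1883

(-0.6294, -2.1883, -2.0048)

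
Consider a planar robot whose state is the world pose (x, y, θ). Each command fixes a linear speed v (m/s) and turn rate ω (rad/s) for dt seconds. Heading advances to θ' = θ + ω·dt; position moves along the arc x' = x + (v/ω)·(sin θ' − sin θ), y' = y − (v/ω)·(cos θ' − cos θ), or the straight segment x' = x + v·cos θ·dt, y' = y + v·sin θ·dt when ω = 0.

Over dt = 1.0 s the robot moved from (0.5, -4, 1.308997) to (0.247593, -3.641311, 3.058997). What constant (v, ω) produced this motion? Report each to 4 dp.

v = 0.5000, ω = 1.7500

Δθ = 3.058997 − 1.308997 = 1.750000
ω = Δθ/dt = 1.750000/1.0 = 1.7500
R = −Δy/(cos θ' − cos θ) = 0.2857
v = R·ω = 0.2857·1.7500 = 0.5000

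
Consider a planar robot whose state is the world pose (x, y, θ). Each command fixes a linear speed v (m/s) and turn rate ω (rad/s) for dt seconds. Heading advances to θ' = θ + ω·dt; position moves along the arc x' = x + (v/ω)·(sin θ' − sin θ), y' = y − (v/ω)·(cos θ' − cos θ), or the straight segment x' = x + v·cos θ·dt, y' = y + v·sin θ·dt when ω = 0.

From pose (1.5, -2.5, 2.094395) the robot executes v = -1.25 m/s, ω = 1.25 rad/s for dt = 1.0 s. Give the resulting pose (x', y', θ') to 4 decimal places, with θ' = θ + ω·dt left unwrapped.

(2.5674, -2.9795, 3.3444)

θ' = 2.0944 + 1.25·1.0 = 3.3444
R = v/ω = -1.25/1.25 = -1.0000
x' = 1.5 + -1.0000·(sin 3.3444 − sin 2.0944) = 2.5674
y' = -2.5 − -1.0000·(cos 3.3444 − cos 2.0944) = -2.9795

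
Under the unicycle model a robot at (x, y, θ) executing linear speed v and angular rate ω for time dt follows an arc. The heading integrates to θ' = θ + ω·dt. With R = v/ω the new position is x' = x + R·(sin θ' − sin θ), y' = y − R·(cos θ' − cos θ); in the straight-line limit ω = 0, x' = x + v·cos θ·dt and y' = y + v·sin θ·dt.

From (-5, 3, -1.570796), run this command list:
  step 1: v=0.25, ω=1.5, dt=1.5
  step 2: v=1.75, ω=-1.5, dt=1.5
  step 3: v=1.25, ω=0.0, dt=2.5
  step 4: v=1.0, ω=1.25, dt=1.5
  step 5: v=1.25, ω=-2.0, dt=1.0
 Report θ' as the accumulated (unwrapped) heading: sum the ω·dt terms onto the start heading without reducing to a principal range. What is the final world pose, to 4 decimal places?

step 1: θ'=0.6792 (R=0.1667) → pose (-4.7286, 2.8703, 0.6792)
step 2: θ'=-1.5708 (R=-1.1667) → pose (-2.8291, 1.9626, -1.5708)
step 3: θ'=-1.5708 (straight) → pose (-2.8291, -1.1624, -1.5708)
step 4: θ'=0.3042 (R=0.8000) → pose (-1.7895, -1.9257, 0.3042)
step 5: θ'=-1.6958 (R=-0.6250) → pose (-0.9821, -2.5999, -1.6958)

(-0.9821, -2.5999, -1.6958)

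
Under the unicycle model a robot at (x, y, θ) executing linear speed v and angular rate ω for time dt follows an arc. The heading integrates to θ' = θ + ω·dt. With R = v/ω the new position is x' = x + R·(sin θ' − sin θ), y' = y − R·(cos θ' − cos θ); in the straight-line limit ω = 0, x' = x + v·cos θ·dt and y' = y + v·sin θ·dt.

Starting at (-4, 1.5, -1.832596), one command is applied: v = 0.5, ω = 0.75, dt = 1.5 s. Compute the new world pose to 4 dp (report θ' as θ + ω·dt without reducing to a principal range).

(-3.7894, 0.8208, -0.7076)

θ' = -1.8326 + 0.75·1.5 = -0.7076
R = v/ω = 0.5/0.75 = 0.6667
x' = -4 + 0.6667·(sin -0.7076 − sin -1.8326) = -3.7894
y' = 1.5 − 0.6667·(cos -0.7076 − cos -1.8326) = 0.8208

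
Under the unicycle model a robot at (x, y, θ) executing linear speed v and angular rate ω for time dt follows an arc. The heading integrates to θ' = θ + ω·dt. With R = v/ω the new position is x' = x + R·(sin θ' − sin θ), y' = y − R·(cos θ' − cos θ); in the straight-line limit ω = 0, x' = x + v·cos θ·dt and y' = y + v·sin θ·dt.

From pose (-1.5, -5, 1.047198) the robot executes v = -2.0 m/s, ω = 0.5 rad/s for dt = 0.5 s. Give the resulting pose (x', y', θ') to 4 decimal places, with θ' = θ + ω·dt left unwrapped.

θ' = 1.0472 + 0.5·0.5 = 1.2972
R = v/ω = -2.0/0.5 = -4.0000
x' = -1.5 + -4.0000·(sin 1.2972 − sin 1.0472) = -1.8871
y' = -5 − -4.0000·(cos 1.2972 − cos 1.0472) = -5.9192

(-1.8871, -5.9192, 1.2972)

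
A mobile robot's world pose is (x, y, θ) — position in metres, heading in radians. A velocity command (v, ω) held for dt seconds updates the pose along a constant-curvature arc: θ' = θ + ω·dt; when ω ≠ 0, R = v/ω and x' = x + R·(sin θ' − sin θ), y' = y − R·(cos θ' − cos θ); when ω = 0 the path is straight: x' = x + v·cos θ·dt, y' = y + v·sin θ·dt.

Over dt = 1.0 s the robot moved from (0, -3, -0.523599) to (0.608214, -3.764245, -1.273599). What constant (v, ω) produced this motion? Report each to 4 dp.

Δθ = -1.273599 − -0.523599 = -0.750000
ω = Δθ/dt = -0.750000/1.0 = -0.7500
R = −Δy/(cos θ' − cos θ) = -1.3333
v = R·ω = -1.3333·-0.7500 = 1.0000

v = 1.0000, ω = -0.7500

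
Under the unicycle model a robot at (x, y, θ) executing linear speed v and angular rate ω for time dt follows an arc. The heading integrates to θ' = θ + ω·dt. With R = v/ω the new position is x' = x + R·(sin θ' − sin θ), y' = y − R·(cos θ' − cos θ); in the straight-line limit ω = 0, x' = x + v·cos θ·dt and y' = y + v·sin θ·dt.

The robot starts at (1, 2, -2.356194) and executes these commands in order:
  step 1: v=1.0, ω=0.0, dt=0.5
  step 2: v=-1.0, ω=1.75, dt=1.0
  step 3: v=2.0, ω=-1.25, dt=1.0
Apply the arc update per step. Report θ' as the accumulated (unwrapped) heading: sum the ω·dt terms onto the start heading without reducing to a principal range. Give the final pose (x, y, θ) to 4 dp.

step 1: θ'=-2.3562 (straight) → pose (0.6464, 1.6464, -2.3562)
step 2: θ'=-0.6062 (R=-0.5714) → pose (0.5680, 2.5201, -0.6062)
step 3: θ'=-1.8562 (R=-1.6000) → pose (1.1916, 0.7547, -1.8562)

(1.1916, 0.7547, -1.8562)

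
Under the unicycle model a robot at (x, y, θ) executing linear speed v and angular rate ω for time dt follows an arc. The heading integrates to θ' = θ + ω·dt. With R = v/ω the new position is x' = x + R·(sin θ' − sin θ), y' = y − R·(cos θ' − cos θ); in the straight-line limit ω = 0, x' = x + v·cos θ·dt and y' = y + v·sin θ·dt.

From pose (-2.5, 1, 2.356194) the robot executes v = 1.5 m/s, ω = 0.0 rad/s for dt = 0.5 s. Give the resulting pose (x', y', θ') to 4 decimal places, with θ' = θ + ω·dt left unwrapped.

(-3.0303, 1.5303, 2.3562)

θ' = 2.3562 + 0.0·0.5 = 2.3562
ω = 0 → straight: x' = -2.5 + 1.5·cos(2.3562)·0.5 = -3.0303
y' = 1 + 1.5·sin(2.3562)·0.5 = 1.5303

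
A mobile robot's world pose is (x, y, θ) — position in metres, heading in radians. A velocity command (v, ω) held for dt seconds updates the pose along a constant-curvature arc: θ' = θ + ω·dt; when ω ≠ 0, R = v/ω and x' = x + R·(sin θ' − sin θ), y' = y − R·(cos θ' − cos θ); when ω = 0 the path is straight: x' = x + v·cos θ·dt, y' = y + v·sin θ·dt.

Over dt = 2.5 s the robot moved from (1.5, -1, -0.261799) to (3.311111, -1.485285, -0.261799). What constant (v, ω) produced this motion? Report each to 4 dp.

Δθ = -0.261799 − -0.261799 = 0.000000
ω = Δθ/dt = 0.000000/2.5 = 0.0000
ω = 0 → v = (Δx·cos θ + Δy·sin θ)/dt = 0.7500

v = 0.7500, ω = 0.0000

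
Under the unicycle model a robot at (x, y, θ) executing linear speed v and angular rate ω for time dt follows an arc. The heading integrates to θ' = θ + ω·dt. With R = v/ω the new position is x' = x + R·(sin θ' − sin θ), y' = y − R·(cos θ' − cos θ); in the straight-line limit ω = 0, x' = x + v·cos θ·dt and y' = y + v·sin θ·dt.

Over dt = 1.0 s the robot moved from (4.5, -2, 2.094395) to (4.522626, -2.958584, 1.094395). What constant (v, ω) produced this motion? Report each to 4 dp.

v = -1.0000, ω = -1.0000

Δθ = 1.094395 − 2.094395 = -1.000000
ω = Δθ/dt = -1.000000/1.0 = -1.0000
R = −Δy/(cos θ' − cos θ) = 1.0000
v = R·ω = 1.0000·-1.0000 = -1.0000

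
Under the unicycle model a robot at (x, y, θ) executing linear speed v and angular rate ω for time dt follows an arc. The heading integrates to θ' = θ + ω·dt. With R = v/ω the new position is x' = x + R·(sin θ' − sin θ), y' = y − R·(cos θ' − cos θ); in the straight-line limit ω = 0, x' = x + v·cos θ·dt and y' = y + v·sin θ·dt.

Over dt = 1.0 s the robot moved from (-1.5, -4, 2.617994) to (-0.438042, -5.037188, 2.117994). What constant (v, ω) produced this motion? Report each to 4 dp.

v = -1.5000, ω = -0.5000

Δθ = 2.117994 − 2.617994 = -0.500000
ω = Δθ/dt = -0.500000/1.0 = -0.5000
R = Δx/(sin θ' − sin θ) = 3.0000
v = R·ω = 3.0000·-0.5000 = -1.5000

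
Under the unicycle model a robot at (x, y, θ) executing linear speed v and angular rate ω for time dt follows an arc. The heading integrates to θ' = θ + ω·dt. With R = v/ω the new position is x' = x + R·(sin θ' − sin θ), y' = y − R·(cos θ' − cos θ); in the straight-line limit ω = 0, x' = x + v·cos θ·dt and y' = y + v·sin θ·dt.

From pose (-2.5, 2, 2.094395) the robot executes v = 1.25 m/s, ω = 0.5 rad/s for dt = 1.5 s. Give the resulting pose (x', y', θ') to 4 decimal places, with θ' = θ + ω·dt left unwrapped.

θ' = 2.0944 + 0.5·1.5 = 2.8444
R = v/ω = 1.25/0.5 = 2.5000
x' = -2.5 + 2.5000·(sin 2.8444 − sin 2.0944) = -3.9330
y' = 2 − 2.5000·(cos 2.8444 − cos 2.0944) = 3.1404

(-3.9330, 3.1404, 2.8444)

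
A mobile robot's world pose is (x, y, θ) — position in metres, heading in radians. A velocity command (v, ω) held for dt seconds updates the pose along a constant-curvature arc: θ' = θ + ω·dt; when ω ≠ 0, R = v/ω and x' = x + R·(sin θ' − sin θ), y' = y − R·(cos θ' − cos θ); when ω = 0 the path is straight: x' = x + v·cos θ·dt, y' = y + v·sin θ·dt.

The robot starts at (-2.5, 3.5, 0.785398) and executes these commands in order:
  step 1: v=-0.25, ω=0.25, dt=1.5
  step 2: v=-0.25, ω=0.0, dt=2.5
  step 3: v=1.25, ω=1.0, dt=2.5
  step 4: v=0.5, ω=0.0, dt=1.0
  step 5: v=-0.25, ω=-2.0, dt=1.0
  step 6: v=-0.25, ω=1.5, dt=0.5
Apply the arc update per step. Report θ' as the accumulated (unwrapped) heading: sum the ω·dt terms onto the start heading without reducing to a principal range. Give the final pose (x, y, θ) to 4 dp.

(-4.9182, 3.7486, 2.4104)

step 1: θ'=1.1604 (R=-1.0000) → pose (-2.7099, 3.1919, 1.1604)
step 2: θ'=1.1604 (straight) → pose (-2.9592, 2.6188, 1.1604)
step 3: θ'=3.6604 (R=1.2500) → pose (-4.7252, 4.2030, 3.6604)
step 4: θ'=3.6604 (straight) → pose (-5.1594, 3.9551, 3.6604)
step 5: θ'=1.6604 (R=0.1250) → pose (-4.9729, 3.8577, 1.6604)
step 6: θ'=2.4104 (R=-0.1667) → pose (-4.9182, 3.7486, 2.4104)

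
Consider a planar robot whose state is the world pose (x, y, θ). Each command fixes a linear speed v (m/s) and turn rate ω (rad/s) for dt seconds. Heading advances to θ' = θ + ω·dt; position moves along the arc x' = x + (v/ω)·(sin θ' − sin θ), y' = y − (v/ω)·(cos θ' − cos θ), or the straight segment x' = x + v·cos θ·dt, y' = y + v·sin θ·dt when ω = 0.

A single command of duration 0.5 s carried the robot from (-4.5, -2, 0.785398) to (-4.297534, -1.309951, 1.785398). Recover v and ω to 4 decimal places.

Δθ = 1.785398 − 0.785398 = 1.000000
ω = Δθ/dt = 1.000000/0.5 = 2.0000
R = −Δy/(cos θ' − cos θ) = 0.7500
v = R·ω = 0.7500·2.0000 = 1.5000

v = 1.5000, ω = 2.0000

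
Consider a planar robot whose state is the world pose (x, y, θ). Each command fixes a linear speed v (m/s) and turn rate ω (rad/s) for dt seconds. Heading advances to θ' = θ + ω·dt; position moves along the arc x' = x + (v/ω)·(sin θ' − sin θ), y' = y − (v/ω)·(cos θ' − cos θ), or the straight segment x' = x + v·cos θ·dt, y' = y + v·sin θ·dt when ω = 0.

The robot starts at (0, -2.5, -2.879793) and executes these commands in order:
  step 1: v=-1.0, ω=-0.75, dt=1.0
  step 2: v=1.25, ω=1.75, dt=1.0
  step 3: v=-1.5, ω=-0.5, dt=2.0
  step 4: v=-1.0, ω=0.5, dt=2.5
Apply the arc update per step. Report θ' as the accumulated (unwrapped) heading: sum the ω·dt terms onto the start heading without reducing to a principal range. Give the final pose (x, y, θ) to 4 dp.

step 1: θ'=-3.6298 (R=1.3333) → pose (0.9705, -2.6103, -3.6298)
step 2: θ'=-1.8798 (R=0.7143) → pose (-0.0450, -3.0240, -1.8798)
step 3: θ'=-2.8798 (R=3.0000) → pose (2.0365, -1.0385, -2.8798)
step 4: θ'=-1.6298 (R=-2.0000) → pose (3.5153, 0.7754, -1.6298)

(3.5153, 0.7754, -1.6298)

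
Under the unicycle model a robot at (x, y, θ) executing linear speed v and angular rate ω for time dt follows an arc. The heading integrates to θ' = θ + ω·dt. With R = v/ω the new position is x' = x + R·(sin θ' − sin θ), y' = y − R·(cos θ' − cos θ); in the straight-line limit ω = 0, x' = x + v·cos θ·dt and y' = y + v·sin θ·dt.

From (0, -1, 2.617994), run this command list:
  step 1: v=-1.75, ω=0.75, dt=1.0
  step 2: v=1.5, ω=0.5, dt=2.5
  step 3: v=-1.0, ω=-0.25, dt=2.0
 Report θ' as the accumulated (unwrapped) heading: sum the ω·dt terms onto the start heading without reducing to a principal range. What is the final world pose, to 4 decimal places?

(0.0454, -2.0307, 4.1180)

step 1: θ'=3.3680 (R=-2.3333) → pose (1.6904, -1.2531, 3.3680)
step 2: θ'=4.6180 (R=3.0000) → pose (-0.6228, -3.8937, 4.6180)
step 3: θ'=4.1180 (R=4.0000) → pose (0.0454, -2.0307, 4.1180)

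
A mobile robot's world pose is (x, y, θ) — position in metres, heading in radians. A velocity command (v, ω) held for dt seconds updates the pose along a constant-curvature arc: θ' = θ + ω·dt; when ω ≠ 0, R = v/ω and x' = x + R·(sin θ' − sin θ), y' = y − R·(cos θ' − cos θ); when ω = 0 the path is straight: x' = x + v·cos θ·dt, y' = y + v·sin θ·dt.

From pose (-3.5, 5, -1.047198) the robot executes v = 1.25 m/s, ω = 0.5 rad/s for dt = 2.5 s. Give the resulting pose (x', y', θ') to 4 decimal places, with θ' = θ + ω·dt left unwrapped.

θ' = -1.0472 + 0.5·2.5 = 0.2028
R = v/ω = 1.25/0.5 = 2.5000
x' = -3.5 + 2.5000·(sin 0.2028 − sin -1.0472) = -0.8314
y' = 5 − 2.5000·(cos 0.2028 − cos -1.0472) = 3.8012

(-0.8314, 3.8012, 0.2028)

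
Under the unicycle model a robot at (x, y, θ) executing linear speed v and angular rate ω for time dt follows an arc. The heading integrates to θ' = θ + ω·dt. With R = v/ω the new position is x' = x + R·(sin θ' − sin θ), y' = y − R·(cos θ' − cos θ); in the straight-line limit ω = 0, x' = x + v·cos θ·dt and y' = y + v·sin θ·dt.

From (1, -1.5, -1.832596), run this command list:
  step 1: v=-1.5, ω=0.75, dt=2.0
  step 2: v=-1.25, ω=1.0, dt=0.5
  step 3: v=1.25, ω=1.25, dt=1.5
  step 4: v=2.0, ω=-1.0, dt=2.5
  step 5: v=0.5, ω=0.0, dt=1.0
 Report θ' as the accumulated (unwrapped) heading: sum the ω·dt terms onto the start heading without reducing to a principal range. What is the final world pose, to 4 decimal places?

step 1: θ'=-0.3326 (R=-2.0000) → pose (-0.2789, 0.9080, -0.3326)
step 2: θ'=0.1674 (R=-1.2500) → pose (-0.8953, 0.9591, 0.1674)
step 3: θ'=2.0424 (R=1.0000) → pose (-0.1710, 2.3994, 2.0424)
step 4: θ'=-0.4576 (R=-2.0000) → pose (2.4942, 5.1023, -0.4576)
step 5: θ'=-0.4576 (straight) → pose (2.9428, 4.8814, -0.4576)

(2.9428, 4.8814, -0.4576)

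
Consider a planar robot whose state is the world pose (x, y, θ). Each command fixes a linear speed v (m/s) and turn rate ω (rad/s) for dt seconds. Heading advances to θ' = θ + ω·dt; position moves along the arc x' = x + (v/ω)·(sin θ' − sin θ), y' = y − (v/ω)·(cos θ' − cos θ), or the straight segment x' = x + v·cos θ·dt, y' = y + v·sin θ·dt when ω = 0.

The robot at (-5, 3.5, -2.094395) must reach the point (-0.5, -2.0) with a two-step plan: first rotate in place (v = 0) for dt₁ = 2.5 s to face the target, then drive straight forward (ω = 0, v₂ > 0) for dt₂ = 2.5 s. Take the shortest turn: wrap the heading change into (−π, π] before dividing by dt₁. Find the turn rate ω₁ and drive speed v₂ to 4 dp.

ω₁ = 0.4837, v₂ = 2.8425

heading to target = atan2(-2−3.5, -0.5−-5) = -0.8851
Δθ = wrap(-0.8851 − -2.0944) = 1.2093; ω₁ = Δθ/dt₁ = 0.4837
distance = √((-0.5−-5)² + (-2−3.5)²) = 7.1063; v₂ = distance/dt₂ = 2.8425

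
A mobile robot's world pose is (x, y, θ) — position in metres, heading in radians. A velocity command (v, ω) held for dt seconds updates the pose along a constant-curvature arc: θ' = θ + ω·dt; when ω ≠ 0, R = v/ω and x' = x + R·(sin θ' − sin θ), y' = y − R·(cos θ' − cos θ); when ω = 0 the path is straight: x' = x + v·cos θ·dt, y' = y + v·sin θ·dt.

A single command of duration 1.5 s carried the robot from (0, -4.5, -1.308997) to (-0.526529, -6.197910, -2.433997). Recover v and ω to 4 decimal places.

v = 1.2500, ω = -0.7500

Δθ = -2.433997 − -1.308997 = -1.125000
ω = Δθ/dt = -1.125000/1.5 = -0.7500
R = −Δy/(cos θ' − cos θ) = -1.6667
v = R·ω = -1.6667·-0.7500 = 1.2500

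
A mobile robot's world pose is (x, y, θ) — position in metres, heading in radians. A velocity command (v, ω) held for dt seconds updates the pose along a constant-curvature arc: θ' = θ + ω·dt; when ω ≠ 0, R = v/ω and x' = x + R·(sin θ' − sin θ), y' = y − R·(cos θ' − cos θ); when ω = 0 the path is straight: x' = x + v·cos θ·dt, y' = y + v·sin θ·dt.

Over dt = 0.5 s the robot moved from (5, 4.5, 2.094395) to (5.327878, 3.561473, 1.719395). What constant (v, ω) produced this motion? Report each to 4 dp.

Δθ = 1.719395 − 2.094395 = -0.375000
ω = Δθ/dt = -0.375000/0.5 = -0.7500
R = −Δy/(cos θ' − cos θ) = 2.6667
v = R·ω = 2.6667·-0.7500 = -2.0000

v = -2.0000, ω = -0.7500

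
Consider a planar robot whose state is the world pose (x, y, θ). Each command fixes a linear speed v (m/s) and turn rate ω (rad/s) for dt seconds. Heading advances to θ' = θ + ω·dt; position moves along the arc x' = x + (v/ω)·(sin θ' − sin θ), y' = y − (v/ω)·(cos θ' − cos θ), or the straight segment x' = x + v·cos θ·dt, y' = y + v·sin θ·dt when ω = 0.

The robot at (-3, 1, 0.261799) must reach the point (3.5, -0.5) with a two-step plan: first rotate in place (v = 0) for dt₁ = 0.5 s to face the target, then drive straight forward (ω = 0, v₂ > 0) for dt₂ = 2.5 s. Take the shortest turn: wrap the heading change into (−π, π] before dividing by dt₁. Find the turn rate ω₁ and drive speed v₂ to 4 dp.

ω₁ = -0.9772, v₂ = 2.6683

heading to target = atan2(-0.5−1, 3.5−-3) = -0.2268
Δθ = wrap(-0.2268 − 0.2618) = -0.4886; ω₁ = Δθ/dt₁ = -0.9772
distance = √((3.5−-3)² + (-0.5−1)²) = 6.6708; v₂ = distance/dt₂ = 2.6683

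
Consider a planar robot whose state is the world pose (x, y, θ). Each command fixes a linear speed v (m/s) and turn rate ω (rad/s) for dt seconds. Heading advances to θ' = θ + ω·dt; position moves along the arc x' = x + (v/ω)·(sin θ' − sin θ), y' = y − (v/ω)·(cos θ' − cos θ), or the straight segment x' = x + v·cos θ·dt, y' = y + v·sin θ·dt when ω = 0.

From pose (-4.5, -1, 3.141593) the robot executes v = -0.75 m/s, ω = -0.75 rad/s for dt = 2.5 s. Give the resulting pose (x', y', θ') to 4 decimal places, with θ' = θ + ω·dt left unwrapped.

(-3.5459, -2.2995, 1.2666)

θ' = 3.1416 + -0.75·2.5 = 1.2666
R = v/ω = -0.75/-0.75 = 1.0000
x' = -4.5 + 1.0000·(sin 1.2666 − sin 3.1416) = -3.5459
y' = -1 − 1.0000·(cos 1.2666 − cos 3.1416) = -2.2995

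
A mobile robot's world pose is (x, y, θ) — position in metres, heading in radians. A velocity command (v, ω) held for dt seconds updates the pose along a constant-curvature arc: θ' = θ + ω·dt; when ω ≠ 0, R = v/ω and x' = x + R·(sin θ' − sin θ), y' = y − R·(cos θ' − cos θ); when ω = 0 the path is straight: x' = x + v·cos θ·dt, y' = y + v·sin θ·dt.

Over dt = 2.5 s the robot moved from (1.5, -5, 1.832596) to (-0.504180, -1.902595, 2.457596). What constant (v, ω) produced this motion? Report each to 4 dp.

Δθ = 2.457596 − 1.832596 = 0.625000
ω = Δθ/dt = 0.625000/2.5 = 0.2500
R = −Δy/(cos θ' − cos θ) = 6.0000
v = R·ω = 6.0000·0.2500 = 1.5000

v = 1.5000, ω = 0.2500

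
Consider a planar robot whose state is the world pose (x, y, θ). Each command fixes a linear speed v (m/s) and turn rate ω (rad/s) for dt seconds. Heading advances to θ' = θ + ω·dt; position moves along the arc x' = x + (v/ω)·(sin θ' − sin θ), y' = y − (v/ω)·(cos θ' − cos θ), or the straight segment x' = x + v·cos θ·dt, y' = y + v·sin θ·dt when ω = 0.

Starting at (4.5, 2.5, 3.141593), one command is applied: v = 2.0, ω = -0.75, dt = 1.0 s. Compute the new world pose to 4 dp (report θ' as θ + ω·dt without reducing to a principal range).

(2.6823, 3.2155, 2.3916)

θ' = 3.1416 + -0.75·1.0 = 2.3916
R = v/ω = 2.0/-0.75 = -2.6667
x' = 4.5 + -2.6667·(sin 2.3916 − sin 3.1416) = 2.6823
y' = 2.5 − -2.6667·(cos 2.3916 − cos 3.1416) = 3.2155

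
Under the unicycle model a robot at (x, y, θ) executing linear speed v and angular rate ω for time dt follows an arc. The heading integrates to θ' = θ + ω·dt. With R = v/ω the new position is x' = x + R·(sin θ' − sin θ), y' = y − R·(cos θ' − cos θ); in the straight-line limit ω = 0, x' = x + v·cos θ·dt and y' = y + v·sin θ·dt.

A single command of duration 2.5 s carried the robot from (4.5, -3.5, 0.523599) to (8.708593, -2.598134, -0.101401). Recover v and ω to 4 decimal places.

v = 1.7500, ω = -0.2500

Δθ = -0.101401 − 0.523599 = -0.625000
ω = Δθ/dt = -0.625000/2.5 = -0.2500
R = Δx/(sin θ' − sin θ) = -7.0000
v = R·ω = -7.0000·-0.2500 = 1.7500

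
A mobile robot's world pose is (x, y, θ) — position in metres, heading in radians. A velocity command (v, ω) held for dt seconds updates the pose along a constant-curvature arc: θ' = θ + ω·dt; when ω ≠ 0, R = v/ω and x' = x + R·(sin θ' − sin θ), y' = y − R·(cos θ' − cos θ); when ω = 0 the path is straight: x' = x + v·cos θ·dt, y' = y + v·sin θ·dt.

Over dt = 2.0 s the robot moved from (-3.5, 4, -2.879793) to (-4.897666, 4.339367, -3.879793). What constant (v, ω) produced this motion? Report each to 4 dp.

Δθ = -3.879793 − -2.879793 = -1.000000
ω = Δθ/dt = -1.000000/2.0 = -0.5000
R = Δx/(sin θ' − sin θ) = -1.5000
v = R·ω = -1.5000·-0.5000 = 0.7500

v = 0.7500, ω = -0.5000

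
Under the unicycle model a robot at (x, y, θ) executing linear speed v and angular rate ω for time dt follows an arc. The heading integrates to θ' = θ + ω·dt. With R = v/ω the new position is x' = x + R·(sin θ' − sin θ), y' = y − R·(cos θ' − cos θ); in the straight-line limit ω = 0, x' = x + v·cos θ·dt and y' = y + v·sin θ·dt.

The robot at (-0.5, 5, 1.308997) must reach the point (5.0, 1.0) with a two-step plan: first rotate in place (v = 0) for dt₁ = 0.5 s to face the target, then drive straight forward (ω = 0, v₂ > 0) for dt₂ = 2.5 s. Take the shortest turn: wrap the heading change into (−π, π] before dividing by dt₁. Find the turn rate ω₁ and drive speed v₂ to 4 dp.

heading to target = atan2(1−5, 5−-0.5) = -0.6288
Δθ = wrap(-0.6288 − 1.3090) = -1.9378; ω₁ = Δθ/dt₁ = -3.8756
distance = √((5−-0.5)² + (1−5)²) = 6.8007; v₂ = distance/dt₂ = 2.7203

ω₁ = -3.8756, v₂ = 2.7203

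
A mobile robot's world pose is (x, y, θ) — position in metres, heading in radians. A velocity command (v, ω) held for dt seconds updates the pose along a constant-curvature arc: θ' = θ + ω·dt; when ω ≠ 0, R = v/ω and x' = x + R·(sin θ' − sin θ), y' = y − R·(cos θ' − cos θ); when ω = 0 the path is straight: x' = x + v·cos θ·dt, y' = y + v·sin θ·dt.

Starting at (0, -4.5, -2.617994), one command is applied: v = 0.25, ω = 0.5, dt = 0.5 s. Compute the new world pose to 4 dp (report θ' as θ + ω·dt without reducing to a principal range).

θ' = -2.6180 + 0.5·0.5 = -2.3680
R = v/ω = 0.25/0.5 = 0.5000
x' = 0 + 0.5000·(sin -2.3680 − sin -2.6180) = -0.0994
y' = -4.5 − 0.5000·(cos -2.3680 − cos -2.6180) = -4.5753

(-0.0994, -4.5753, -2.3680)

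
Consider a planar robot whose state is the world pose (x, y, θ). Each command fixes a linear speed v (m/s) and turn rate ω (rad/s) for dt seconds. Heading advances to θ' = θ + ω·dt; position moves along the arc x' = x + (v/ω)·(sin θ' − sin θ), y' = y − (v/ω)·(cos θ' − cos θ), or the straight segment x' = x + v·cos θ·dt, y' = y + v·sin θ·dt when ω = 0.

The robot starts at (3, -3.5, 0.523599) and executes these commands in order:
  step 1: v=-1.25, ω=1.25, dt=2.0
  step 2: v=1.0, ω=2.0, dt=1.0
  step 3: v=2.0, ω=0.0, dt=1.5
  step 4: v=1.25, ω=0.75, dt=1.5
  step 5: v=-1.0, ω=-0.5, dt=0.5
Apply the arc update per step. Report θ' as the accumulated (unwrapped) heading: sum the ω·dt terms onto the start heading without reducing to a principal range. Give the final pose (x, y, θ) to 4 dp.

(4.6471, -9.8778, 5.8986)

step 1: θ'=3.0236 (R=-1.0000) → pose (3.3823, -5.3591, 3.0236)
step 2: θ'=5.0236 (R=0.5000) → pose (2.8474, -6.0087, 5.0236)
step 3: θ'=5.0236 (straight) → pose (3.7661, -8.8646, 5.0236)
step 4: θ'=6.1486 (R=1.6667) → pose (5.1290, -10.0058, 6.1486)
step 5: θ'=5.8986 (R=2.0000) → pose (4.6471, -9.8778, 5.8986)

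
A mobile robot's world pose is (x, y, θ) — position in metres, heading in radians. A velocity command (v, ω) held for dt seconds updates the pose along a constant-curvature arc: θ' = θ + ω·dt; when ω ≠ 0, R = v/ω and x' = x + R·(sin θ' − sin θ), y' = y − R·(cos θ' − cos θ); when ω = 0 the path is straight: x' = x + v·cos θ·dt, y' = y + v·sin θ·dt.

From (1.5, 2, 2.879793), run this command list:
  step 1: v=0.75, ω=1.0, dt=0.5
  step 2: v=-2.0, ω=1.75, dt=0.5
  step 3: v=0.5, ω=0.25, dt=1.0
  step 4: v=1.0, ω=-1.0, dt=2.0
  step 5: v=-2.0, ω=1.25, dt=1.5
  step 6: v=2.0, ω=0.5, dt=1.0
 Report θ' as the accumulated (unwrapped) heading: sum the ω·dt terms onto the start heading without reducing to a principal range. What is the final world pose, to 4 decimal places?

step 1: θ'=3.3798 (R=0.7500) → pose (1.1289, 2.0044, 3.3798)
step 2: θ'=4.2548 (R=-1.1429) → pose (1.8845, 2.6101, 4.2548)
step 3: θ'=4.5048 (R=2.0000) → pose (1.7217, 2.1387, 4.5048)
step 4: θ'=2.5048 (R=-1.0000) → pose (0.1486, 1.5408, 2.5048)
step 5: θ'=4.3798 (R=-1.6000) → pose (2.6123, 2.3048, 4.3798)
step 6: θ'=4.8798 (R=4.0000) → pose (2.4490, 0.3323, 4.8798)

(2.4490, 0.3323, 4.8798)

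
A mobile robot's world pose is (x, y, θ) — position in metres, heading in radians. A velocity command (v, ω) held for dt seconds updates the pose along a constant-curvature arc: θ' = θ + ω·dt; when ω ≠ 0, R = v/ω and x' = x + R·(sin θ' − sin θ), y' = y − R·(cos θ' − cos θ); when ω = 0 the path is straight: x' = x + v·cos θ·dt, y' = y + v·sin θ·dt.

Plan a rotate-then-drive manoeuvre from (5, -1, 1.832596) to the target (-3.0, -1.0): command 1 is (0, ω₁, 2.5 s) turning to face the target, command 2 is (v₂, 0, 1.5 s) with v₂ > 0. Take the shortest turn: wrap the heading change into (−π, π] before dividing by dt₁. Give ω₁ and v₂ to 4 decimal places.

ω₁ = 0.5236, v₂ = 5.3333

heading to target = atan2(-1−-1, -3−5) = 3.1416
Δθ = wrap(3.1416 − 1.8326) = 1.3090; ω₁ = Δθ/dt₁ = 0.5236
distance = √((-3−5)² + (-1−-1)²) = 8.0000; v₂ = distance/dt₂ = 5.3333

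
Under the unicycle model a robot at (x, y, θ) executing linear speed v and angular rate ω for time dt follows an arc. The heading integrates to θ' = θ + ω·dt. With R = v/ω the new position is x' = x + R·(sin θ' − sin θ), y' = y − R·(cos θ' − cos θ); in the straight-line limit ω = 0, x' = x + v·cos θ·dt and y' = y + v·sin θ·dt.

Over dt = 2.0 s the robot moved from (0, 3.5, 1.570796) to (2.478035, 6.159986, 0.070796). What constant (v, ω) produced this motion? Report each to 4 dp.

v = 2.0000, ω = -0.7500

Δθ = 0.070796 − 1.570796 = -1.500000
ω = Δθ/dt = -1.500000/2.0 = -0.7500
R = −Δy/(cos θ' − cos θ) = -2.6667
v = R·ω = -2.6667·-0.7500 = 2.0000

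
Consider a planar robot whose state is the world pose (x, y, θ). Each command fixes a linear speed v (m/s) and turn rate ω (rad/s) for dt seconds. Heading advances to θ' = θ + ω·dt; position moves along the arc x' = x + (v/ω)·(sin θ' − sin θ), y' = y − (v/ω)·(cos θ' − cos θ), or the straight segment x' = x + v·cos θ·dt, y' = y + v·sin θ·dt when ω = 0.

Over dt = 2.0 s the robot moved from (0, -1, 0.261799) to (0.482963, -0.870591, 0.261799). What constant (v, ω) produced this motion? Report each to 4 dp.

v = 0.2500, ω = 0.0000

Δθ = 0.261799 − 0.261799 = 0.000000
ω = Δθ/dt = 0.000000/2.0 = 0.0000
ω = 0 → v = (Δx·cos θ + Δy·sin θ)/dt = 0.2500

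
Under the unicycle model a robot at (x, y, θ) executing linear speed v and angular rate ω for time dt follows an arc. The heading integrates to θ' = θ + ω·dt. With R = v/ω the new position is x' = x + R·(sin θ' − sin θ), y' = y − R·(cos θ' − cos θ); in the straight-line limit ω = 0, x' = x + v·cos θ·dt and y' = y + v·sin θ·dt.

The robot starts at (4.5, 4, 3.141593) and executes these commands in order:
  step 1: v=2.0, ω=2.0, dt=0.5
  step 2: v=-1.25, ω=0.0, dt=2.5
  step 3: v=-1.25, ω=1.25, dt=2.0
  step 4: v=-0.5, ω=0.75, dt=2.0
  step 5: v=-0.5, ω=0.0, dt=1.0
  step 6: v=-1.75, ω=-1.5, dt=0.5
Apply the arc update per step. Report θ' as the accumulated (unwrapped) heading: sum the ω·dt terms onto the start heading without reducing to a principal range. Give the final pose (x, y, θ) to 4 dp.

step 1: θ'=4.1416 (R=1.0000) → pose (3.6585, 3.5403, 4.1416)
step 2: θ'=4.1416 (straight) → pose (5.3470, 6.1699, 4.1416)
step 3: θ'=6.6416 (R=-1.0000) → pose (4.1547, 7.6467, 6.6416)
step 4: θ'=8.1416 (R=-0.6667) → pose (3.7493, 6.8332, 8.1416)
step 5: θ'=8.1416 (straight) → pose (3.8911, 6.3538, 8.1416)
step 6: θ'=7.3916 (R=1.1667) → pose (3.8165, 5.5024, 7.3916)

(3.8165, 5.5024, 7.3916)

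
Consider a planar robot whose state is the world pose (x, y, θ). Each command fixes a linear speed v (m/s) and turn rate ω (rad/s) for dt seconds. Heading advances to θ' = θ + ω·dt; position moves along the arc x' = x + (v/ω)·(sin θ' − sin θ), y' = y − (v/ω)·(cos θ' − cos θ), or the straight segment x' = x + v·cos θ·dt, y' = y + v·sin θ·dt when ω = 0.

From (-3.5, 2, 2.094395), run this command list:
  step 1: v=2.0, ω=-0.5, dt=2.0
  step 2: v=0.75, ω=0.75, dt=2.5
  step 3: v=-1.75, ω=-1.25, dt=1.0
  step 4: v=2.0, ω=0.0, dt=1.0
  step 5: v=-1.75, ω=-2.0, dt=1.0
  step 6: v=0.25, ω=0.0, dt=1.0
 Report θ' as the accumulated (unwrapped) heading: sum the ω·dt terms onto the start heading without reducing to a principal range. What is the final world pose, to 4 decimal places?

(-4.3267, 7.0445, -0.2806)

step 1: θ'=1.0944 (R=-4.0000) → pose (-3.5905, 5.8343, 1.0944)
step 2: θ'=2.9694 (R=1.0000) → pose (-4.3078, 7.2781, 2.9694)
step 3: θ'=1.7194 (R=1.4000) → pose (-3.1631, 6.1061, 1.7194)
step 4: θ'=1.7194 (straight) → pose (-3.4592, 8.0841, 1.7194)
step 5: θ'=-0.2806 (R=0.8750) → pose (-4.5669, 7.1137, -0.2806)
step 6: θ'=-0.2806 (straight) → pose (-4.3267, 7.0445, -0.2806)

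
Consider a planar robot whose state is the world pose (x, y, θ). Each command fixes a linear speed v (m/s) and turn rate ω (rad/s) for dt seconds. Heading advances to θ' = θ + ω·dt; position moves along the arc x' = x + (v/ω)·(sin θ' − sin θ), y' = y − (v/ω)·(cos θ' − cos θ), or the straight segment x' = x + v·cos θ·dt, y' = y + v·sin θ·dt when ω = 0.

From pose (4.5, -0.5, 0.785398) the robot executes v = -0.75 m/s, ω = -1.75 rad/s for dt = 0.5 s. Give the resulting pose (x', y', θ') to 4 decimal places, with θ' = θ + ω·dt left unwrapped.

(4.1586, -0.6238, -0.0896)

θ' = 0.7854 + -1.75·0.5 = -0.0896
R = v/ω = -0.75/-1.75 = 0.4286
x' = 4.5 + 0.4286·(sin -0.0896 − sin 0.7854) = 4.1586
y' = -0.5 − 0.4286·(cos -0.0896 − cos 0.7854) = -0.6238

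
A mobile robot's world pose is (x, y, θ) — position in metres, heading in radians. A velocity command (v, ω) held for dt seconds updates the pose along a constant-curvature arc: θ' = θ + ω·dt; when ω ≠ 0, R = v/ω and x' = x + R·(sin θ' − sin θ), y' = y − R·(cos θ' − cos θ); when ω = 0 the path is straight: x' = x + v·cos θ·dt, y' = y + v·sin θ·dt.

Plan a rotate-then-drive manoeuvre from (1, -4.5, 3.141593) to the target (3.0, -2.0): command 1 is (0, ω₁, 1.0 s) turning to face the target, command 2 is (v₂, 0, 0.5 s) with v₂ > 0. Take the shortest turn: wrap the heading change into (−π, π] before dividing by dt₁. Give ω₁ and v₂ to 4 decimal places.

heading to target = atan2(-2−-4.5, 3−1) = 0.8961
Δθ = wrap(0.8961 − 3.1416) = -2.2455; ω₁ = Δθ/dt₁ = -2.2455
distance = √((3−1)² + (-2−-4.5)²) = 3.2016; v₂ = distance/dt₂ = 6.4031

ω₁ = -2.2455, v₂ = 6.4031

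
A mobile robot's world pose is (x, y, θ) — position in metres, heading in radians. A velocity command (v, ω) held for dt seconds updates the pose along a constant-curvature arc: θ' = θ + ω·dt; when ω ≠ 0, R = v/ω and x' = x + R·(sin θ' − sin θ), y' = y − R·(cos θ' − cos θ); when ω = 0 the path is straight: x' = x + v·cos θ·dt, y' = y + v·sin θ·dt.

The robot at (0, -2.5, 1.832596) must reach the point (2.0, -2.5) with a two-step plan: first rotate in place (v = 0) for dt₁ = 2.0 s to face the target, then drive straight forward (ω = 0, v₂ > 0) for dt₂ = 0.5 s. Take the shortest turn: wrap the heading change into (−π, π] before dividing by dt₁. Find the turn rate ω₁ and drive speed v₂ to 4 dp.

heading to target = atan2(-2.5−-2.5, 2−0) = 0.0000
Δθ = wrap(0.0000 − 1.8326) = -1.8326; ω₁ = Δθ/dt₁ = -0.9163
distance = √((2−0)² + (-2.5−-2.5)²) = 2.0000; v₂ = distance/dt₂ = 4.0000

ω₁ = -0.9163, v₂ = 4.0000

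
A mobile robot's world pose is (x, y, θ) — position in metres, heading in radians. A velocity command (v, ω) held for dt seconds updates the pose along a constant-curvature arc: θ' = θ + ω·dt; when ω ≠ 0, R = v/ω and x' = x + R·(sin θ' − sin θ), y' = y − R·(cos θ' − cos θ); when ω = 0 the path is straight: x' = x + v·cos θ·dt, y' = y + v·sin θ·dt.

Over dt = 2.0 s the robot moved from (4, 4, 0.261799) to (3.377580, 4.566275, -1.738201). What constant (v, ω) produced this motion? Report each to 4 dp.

Δθ = -1.738201 − 0.261799 = -2.000000
ω = Δθ/dt = -2.000000/2.0 = -1.0000
R = Δx/(sin θ' − sin θ) = 0.5000
v = R·ω = 0.5000·-1.0000 = -0.5000

v = -0.5000, ω = -1.0000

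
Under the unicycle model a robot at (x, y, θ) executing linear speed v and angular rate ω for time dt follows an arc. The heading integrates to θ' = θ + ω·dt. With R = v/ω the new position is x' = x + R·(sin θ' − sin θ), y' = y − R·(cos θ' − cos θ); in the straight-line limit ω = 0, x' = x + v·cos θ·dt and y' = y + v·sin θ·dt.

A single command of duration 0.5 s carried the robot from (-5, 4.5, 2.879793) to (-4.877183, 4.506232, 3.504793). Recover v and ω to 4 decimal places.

Δθ = 3.504793 − 2.879793 = 0.625000
ω = Δθ/dt = 0.625000/0.5 = 1.2500
R = Δx/(sin θ' − sin θ) = -0.2000
v = R·ω = -0.2000·1.2500 = -0.2500

v = -0.2500, ω = 1.2500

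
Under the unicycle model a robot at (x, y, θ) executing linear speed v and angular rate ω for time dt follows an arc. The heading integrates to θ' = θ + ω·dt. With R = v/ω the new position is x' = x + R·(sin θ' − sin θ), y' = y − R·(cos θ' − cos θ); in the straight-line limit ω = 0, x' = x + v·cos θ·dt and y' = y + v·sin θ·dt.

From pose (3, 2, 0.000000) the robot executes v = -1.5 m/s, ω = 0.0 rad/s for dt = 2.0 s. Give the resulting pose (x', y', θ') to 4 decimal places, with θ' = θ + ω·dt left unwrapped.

θ' = 0.0000 + 0.0·2.0 = 0.0000
ω = 0 → straight: x' = 3 + -1.5·cos(0.0000)·2.0 = 0.0000
y' = 2 + -1.5·sin(0.0000)·2.0 = 2.0000

(0.0000, 2.0000, 0.0000)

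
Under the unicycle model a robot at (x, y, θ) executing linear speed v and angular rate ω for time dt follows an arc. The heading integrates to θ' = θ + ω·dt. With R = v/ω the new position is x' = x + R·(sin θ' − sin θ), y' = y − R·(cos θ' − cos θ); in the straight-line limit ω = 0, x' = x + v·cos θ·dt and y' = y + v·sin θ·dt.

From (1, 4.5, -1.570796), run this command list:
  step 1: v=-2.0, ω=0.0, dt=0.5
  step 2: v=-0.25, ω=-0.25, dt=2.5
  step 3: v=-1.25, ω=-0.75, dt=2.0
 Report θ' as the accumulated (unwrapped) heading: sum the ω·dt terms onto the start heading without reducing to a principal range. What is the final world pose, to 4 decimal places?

(3.4178, 6.5271, -3.6958)

step 1: θ'=-1.5708 (straight) → pose (1.0000, 5.5000, -1.5708)
step 2: θ'=-2.1958 (R=1.0000) → pose (1.1890, 6.0851, -2.1958)
step 3: θ'=-3.6958 (R=1.6667) → pose (3.4178, 6.5271, -3.6958)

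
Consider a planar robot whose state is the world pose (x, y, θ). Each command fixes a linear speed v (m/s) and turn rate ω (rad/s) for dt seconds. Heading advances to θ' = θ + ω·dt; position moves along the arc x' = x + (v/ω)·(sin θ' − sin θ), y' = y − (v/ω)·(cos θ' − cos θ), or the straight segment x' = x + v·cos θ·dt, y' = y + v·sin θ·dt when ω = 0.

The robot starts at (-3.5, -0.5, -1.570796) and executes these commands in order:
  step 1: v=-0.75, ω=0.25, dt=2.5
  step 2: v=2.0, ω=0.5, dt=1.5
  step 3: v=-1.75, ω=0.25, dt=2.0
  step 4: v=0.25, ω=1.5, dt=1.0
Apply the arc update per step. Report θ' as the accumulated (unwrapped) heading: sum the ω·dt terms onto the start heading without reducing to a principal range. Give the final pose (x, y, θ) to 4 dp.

step 1: θ'=-0.9458 (R=-3.0000) → pose (-4.0671, 1.2553, -0.9458)
step 2: θ'=-0.1958 (R=4.0000) → pose (-1.6014, -0.3279, -0.1958)
step 3: θ'=0.3042 (R=-7.0000) → pose (-5.0600, -0.5155, 0.3042)
step 4: θ'=1.8042 (R=0.1667) → pose (-4.9478, -0.3180, 1.8042)

(-4.9478, -0.3180, 1.8042)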